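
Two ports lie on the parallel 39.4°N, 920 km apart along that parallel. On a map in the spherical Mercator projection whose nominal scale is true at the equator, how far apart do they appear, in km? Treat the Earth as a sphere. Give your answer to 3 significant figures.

For Mercator, h = k = sec φ (a conformal cylindrical projection has a single point scale, 1/cos φ).
Along the parallel, k = sec 39.4° = 1/0.7727 = 1.294.
Map distance = 920 × 1.294 ≈ 1190 km.

1190 km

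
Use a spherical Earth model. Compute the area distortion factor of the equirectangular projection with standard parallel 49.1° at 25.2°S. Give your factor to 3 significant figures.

With standard parallel φ₀ = 49.1°, the equirectangular projection gives x = Rλ cos φ₀, y = Rφ, so h = 1 and k = cos 49.1° / cos φ.
Areal scale = h·k = 1 × cos φ₀ / cos φ; at 25.2°, h = 1.000, k = 0.7236, so h·k = 0.7236.

0.724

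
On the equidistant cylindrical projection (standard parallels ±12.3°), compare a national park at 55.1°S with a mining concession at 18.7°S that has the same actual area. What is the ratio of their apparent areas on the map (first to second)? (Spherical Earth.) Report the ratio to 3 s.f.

1.66

The equidistant cylindrical projection with φ₀ = 12.3° has h = 1 (meridians true) and k = cos φ₀ / cos φ along parallels.
Areal scale at 55.1°: h·k = 1.000 × 1.708 = 1.708.
Areal scale at 18.7°: h·k = 1.000 × 1.031 = 1.031.
Ratio = 1.708/1.031 ≈ 1.66.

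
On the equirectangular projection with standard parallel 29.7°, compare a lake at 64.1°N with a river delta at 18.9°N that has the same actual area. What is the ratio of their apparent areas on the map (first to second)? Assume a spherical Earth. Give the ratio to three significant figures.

With standard parallel φ₀ = 29.7°, the equirectangular projection gives x = Rλ cos φ₀, y = Rφ, so h = 1 and k = cos 29.7° / cos φ.
Areal scale at 64.1°: h·k = 1.000 × 1.989 = 1.989.
Areal scale at 18.9°: h·k = 1.000 × 0.9181 = 0.9181.
Ratio = 1.989/0.9181 ≈ 2.17.

2.17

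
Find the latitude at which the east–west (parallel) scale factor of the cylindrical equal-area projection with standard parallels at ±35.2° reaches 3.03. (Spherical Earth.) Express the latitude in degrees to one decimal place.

A cylindrical equal-area projection with standard parallel φ₀ has meridian scale h = cos φ / cos φ₀ and parallel scale k = cos φ₀ / cos φ (so areas are preserved, h·k = 1).
k = cos φ₀ / cos φ = 3.03  ⇒  cos φ = cos 35.2° / 3.03 = 0.2697.
φ = arccos(0.2697) ≈ 74.4°.

74.4°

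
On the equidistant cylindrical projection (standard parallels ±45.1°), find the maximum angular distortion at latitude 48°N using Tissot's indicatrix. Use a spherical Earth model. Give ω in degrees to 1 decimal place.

In the equirectangular projection with standard parallel φ₀ = 45.1° (x = Rλ cos φ₀, y = Rφ), meridians are true-scale (h = 1) and the parallel scale is k = cos φ₀ / cos φ.
At 48°: h = 1.000, k = 1.055; principal scales a = 1.055, b = 1.000.
sin(ω/2) = (a − b)/(a + b) = 0.05491/2.055 = 0.02672, so ω = 2 arcsin(0.02672) ≈ 3.1°.

3.1°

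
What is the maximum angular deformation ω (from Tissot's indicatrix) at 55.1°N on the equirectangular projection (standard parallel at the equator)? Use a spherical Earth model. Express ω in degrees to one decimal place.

Plate carrée maps x = Rλ, y = Rφ. The meridian scale is h = 1 and the parallel scale is k = 1/cos φ = sec φ.
At 55.1°: h = 1.000, k = 1.748; principal scales a = 1.748, b = 1.000.
sin(ω/2) = (a − b)/(a + b) = 0.7478/2.748 = 0.2721, so ω = 2 arcsin(0.2721) ≈ 31.6°.

31.6°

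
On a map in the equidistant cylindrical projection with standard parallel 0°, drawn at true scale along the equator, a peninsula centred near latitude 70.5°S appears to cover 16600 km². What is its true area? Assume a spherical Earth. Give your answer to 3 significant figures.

5540 km²

For the equirectangular projection with φ₀ = 0 (plate carrée), h = 1 along meridians and k = sec φ along parallels.
Areal scale = h·k = 1 × sec φ; at 70.5°, h = 1.000, k = 2.996, so h·k = 2.996.
True area = apparent / (areal scale) = 16600 / 2.996 ≈ 5540 km².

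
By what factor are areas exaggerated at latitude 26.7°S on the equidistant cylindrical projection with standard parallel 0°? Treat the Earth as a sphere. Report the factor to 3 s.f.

Plate carrée maps x = Rλ, y = Rφ. The meridian scale is h = 1 and the parallel scale is k = 1/cos φ = sec φ.
Areal scale = h·k = 1 × sec φ; at 26.7°, h = 1.000, k = 1.119, so h·k = 1.119.

1.12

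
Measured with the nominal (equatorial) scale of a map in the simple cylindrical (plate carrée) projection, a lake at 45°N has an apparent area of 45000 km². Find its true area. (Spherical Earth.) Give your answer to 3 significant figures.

In the plate carrée (x = Rλ, y = Rφ), meridians are true-scale (h = 1) and parallels are stretched by k = sec φ.
Areal scale = h·k = 1 × sec φ; at 45°, h = 1.000, k = 1.414, so h·k = 1.414.
True area = apparent / (areal scale) = 45000 / 1.414 ≈ 31800 km².

31800 km²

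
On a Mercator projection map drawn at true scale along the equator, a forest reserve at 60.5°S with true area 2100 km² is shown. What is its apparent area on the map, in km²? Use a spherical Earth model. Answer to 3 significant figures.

The Mercator projection is conformal; its linear scale factor is the same in every direction and equals sec φ = 1/cos φ.
Areal scale = k² = sec²φ = 1/cos²(60.5°) = 1/0.4924² = 4.124.
Apparent area = 2100 × 4.124 ≈ 8660 km².

8660 km²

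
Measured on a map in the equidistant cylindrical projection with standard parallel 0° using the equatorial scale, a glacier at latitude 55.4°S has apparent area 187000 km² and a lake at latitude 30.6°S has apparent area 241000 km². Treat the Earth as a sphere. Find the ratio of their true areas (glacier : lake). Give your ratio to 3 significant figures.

0.512

Plate carrée has h = 1 and k = sec φ, giving areal scale sec φ; true area = (apparent area) · cos φ.
True area of glacier: 187000 × cos(55.4°) = 187000 × 0.5678 = 106200 km².
True area of lake: 241000 × cos(30.6°) = 241000 × 0.8607 = 207400 km².
Ratio = 106200 / 207400 ≈ 0.512.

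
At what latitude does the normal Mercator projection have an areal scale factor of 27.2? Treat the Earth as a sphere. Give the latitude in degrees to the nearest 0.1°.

Mercator areal scale is sec²φ.
sec²φ = 27.2  ⇒  cos²φ = 0.03676  ⇒  cos φ = 0.1917.
φ = arccos(0.1917) ≈ 78.9°.

78.9°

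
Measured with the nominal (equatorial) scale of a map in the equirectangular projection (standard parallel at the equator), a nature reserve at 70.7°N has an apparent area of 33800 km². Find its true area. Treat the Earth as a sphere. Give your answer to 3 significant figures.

11200 km²

For the equirectangular projection with φ₀ = 0 (plate carrée), h = 1 along meridians and k = sec φ along parallels.
Areal scale = h·k = 1 × sec φ; at 70.7°, h = 1.000, k = 3.026, so h·k = 3.026.
True area = apparent / (areal scale) = 33800 / 3.026 ≈ 11200 km².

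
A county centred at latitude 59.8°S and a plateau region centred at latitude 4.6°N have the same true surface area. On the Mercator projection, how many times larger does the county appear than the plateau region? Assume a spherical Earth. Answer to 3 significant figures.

3.93

Mercator is conformal with k = sec φ, so areal scale = k² = sec²φ.
At 59.8°: sec²(59.8°) = 1/0.5030² = 3.952.
At 4.6°: sec²(4.6°) = 1/0.9968² = 1.006.
Ratio = 3.952/1.006 = cos²(4.6°)/cos²(59.8°) ≈ 3.93.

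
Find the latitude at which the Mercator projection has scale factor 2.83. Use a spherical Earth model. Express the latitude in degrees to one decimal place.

69.3°

Mercator scale is k = sec φ = 1/cos φ.
1/cos φ = 2.83  ⇒  cos φ = 0.3534  ⇒  φ = arccos(0.3534) ≈ 69.3°.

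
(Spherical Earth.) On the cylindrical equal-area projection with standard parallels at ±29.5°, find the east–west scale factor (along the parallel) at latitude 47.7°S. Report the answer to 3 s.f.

1.29

A cylindrical equal-area projection with standard parallel φ₀ has meridian scale h = cos φ / cos φ₀ and parallel scale k = cos φ₀ / cos φ (so areas are preserved, h·k = 1).
k = cos 29.5° / cos 47.7° = 0.8704/0.6730 = 1.293.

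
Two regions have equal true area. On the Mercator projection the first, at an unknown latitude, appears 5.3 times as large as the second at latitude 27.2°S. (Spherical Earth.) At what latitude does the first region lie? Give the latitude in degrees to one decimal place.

67.3°

Mercator areal scale is sec²φ, so apparent-area ratio = sec²φ₁ / sec²φ₂ = cos²φ₂ / cos²φ₁.
cos²φ₂ / cos²φ₁ = 5.3  ⇒  cos φ₁ = cos 27.2° / √5.3 = 0.8894/2.302 = 0.3863.
φ₁ = arccos(0.3863) ≈ 67.3°.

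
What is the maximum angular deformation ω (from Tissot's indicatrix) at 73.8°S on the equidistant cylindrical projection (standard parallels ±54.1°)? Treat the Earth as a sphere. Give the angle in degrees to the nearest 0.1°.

With standard parallel φ₀ = 54.1°, the equirectangular projection gives x = Rλ cos φ₀, y = Rφ, so h = 1 and k = cos 54.1° / cos φ.
At 73.8°: h = 1.000, k = 2.102; principal scales a = 2.102, b = 1.000.
sin(ω/2) = (a − b)/(a + b) = 1.102/3.102 = 0.3552, so ω = 2 arcsin(0.3552) ≈ 41.6°.

41.6°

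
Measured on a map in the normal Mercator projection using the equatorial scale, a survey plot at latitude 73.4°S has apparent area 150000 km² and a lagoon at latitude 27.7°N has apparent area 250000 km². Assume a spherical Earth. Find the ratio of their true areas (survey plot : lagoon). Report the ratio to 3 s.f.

Mercator's areal exaggeration is sec²φ; hence true area = (apparent area) · cos²φ.
True area of survey plot: 150000 × cos²(73.4°) = 150000 × 0.08162 = 12240 km².
True area of lagoon: 250000 × cos²(27.7°) = 250000 × 0.7839 = 196000 km².
Ratio = 12240 / 196000 ≈ 0.0625.

0.0625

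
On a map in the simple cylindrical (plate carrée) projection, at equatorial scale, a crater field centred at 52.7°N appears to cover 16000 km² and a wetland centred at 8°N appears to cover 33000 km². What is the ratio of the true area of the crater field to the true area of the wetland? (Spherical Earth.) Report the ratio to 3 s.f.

Plate carrée has h = 1 and k = sec φ, giving areal scale sec φ; true area = (apparent area) · cos φ.
True area of crater field: 16000 × cos(52.7°) = 16000 × 0.6060 = 9696 km².
True area of wetland: 33000 × cos(8°) = 33000 × 0.9903 = 32680 km².
Ratio = 9696 / 32680 ≈ 0.297.

0.297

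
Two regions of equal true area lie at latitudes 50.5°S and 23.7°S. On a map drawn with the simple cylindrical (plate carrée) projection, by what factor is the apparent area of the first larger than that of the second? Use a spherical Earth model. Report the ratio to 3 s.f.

1.44

Plate carrée maps x = Rλ, y = Rφ. The meridian scale is h = 1 and the parallel scale is k = 1/cos φ = sec φ.
Areal scale at 50.5°: h·k = 1.000 × 1.572 = 1.572.
Areal scale at 23.7°: h·k = 1.000 × 1.092 = 1.092.
Ratio = 1.572/1.092 ≈ 1.44.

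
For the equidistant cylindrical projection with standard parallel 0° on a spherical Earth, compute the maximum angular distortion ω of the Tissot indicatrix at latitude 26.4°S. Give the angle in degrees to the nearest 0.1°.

In the plate carrée (x = Rλ, y = Rφ), meridians are true-scale (h = 1) and parallels are stretched by k = sec φ.
At 26.4°: h = 1.000, k = 1.116; principal scales a = 1.116, b = 1.000.
sin(ω/2) = (a − b)/(a + b) = 0.1164/2.116 = 0.05501, so ω = 2 arcsin(0.05501) ≈ 6.3°.

6.3°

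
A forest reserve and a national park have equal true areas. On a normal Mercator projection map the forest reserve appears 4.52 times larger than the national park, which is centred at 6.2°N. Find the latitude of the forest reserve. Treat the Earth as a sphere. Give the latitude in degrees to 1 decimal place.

For equal true areas on Mercator, apparent areas scale as sec²φ, so the ratio is cos²φ₂ / cos²φ₁.
cos²φ₂ / cos²φ₁ = 4.52  ⇒  cos φ₁ = cos 6.2° / √4.52 = 0.9942/2.126 = 0.4676.
φ₁ = arccos(0.4676) ≈ 62.1°.

62.1°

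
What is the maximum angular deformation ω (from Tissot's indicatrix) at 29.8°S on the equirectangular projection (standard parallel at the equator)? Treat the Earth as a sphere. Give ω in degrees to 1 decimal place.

Plate carrée maps x = Rλ, y = Rφ. The meridian scale is h = 1 and the parallel scale is k = 1/cos φ = sec φ.
At 29.8°: h = 1.000, k = 1.152; principal scales a = 1.152, b = 1.000.
sin(ω/2) = (a − b)/(a + b) = 0.1524/2.152 = 0.07080, so ω = 2 arcsin(0.07080) ≈ 8.1°.

8.1°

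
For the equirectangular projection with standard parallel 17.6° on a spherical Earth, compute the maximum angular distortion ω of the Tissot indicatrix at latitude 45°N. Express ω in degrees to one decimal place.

17.0°

In the equirectangular projection with standard parallel φ₀ = 17.6° (x = Rλ cos φ₀, y = Rφ), meridians are true-scale (h = 1) and the parallel scale is k = cos φ₀ / cos φ.
At 45°: h = 1.000, k = 1.348; principal scales a = 1.348, b = 1.000.
sin(ω/2) = (a − b)/(a + b) = 0.3480/2.348 = 0.1482, so ω = 2 arcsin(0.1482) ≈ 17.0°.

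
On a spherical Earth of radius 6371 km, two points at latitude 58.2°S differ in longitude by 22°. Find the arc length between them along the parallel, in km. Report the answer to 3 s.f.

1290 km

Arc length along a parallel = R cos φ · Δλ (with Δλ in radians).
= 6371 × cos 58.2° × (22° × π/180) = 6371 × 0.5270 × 0.3840 ≈ 1290 km.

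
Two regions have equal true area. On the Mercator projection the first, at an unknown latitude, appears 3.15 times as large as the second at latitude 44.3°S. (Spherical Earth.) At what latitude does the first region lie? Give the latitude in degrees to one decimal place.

For equal true areas on Mercator, apparent areas scale as sec²φ, so the ratio is cos²φ₂ / cos²φ₁.
cos²φ₂ / cos²φ₁ = 3.15  ⇒  cos φ₁ = cos 44.3° / √3.15 = 0.7157/1.775 = 0.4032.
φ₁ = arccos(0.4032) ≈ 66.2°.

66.2°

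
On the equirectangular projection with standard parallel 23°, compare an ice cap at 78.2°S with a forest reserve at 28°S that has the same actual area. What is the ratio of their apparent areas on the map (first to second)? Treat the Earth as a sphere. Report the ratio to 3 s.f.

With standard parallel φ₀ = 23°, the equirectangular projection gives x = Rλ cos φ₀, y = Rφ, so h = 1 and k = cos 23° / cos φ.
Areal scale at 78.2°: h·k = 1.000 × 4.501 = 4.501.
Areal scale at 28°: h·k = 1.000 × 1.043 = 1.043.
Ratio = 4.501/1.043 ≈ 4.32.

4.32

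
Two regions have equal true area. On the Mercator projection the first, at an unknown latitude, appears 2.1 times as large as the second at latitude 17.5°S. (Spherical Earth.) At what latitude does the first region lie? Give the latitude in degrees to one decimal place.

On Mercator, (apparent₁)/(apparent₂) = sec²φ₁ / sec²φ₂ when true areas are equal.
cos²φ₂ / cos²φ₁ = 2.1  ⇒  cos φ₁ = cos 17.5° / √2.1 = 0.9537/1.449 = 0.6581.
φ₁ = arccos(0.6581) ≈ 48.8°.

48.8°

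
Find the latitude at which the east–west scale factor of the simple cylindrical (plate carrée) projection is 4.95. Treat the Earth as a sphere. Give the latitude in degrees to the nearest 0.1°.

Plate carrée: h = 1, k = sec φ along parallels.
sec φ = 4.95  ⇒  cos φ = 0.2020  ⇒  φ ≈ 78.3°.

78.3°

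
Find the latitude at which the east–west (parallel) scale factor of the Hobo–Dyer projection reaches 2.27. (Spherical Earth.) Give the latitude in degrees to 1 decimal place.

The Hobo–Dyer projection is cylindrical equal-area with φ₀ = 37.5°. Cylindrical equal-area (φ₀ = 37.5°): h = cos φ / cos 37.5° along meridians, k = cos 37.5° / cos φ along parallels; h·k = 1.
k = cos φ₀ / cos φ = 2.27  ⇒  cos φ = cos 37.5° / 2.27 = 0.3495.
φ = arccos(0.3495) ≈ 69.5°.

69.5°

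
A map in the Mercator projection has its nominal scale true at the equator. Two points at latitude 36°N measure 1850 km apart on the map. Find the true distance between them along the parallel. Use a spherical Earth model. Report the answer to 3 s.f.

For Mercator, h = k = sec φ (a conformal cylindrical projection has a single point scale, 1/cos φ).
Along the parallel at 36°, map distances are exaggerated by k = sec 36° = 1.236.
True distance = 1850 / 1.236 = 1850 × cos 36° ≈ 1500 km.

1500 km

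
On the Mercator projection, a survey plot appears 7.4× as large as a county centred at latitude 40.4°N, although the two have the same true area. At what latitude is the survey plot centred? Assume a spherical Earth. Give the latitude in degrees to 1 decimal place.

On Mercator, (apparent₁)/(apparent₂) = sec²φ₁ / sec²φ₂ when true areas are equal.
cos²φ₂ / cos²φ₁ = 7.4  ⇒  cos φ₁ = cos 40.4° / √7.4 = 0.7615/2.720 = 0.2799.
φ₁ = arccos(0.2799) ≈ 73.7°.

73.7°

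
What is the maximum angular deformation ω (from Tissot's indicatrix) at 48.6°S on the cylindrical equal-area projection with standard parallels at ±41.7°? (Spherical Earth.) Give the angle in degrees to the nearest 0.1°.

Cylindrical equal-area (φ₀ = 41.7°): h = cos φ / cos 41.7° along meridians, k = cos 41.7° / cos φ along parallels; h·k = 1.
At 48.6°: h = 0.8857, k = 1.129; principal scales a = 1.129, b = 0.8857.
sin(ω/2) = (a − b)/(a + b) = 0.2433/2.015 = 0.1208, so ω = 2 arcsin(0.1208) ≈ 13.9°.

13.9°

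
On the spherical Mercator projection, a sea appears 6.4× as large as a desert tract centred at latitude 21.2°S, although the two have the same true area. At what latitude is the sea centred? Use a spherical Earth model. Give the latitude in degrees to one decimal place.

Mercator areal scale is sec²φ, so apparent-area ratio = sec²φ₁ / sec²φ₂ = cos²φ₂ / cos²φ₁.
cos²φ₂ / cos²φ₁ = 6.4  ⇒  cos φ₁ = cos 21.2° / √6.4 = 0.9323/2.530 = 0.3685.
φ₁ = arccos(0.3685) ≈ 68.4°.

68.4°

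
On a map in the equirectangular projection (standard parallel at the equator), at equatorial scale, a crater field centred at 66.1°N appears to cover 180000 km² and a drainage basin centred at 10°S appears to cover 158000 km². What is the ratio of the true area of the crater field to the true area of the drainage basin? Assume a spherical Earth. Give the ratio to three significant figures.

On the plate carrée, areal scale = h·k = 1 × sec φ, so true area = apparent × cos φ.
True area of crater field: 180000 × cos(66.1°) = 180000 × 0.4051 = 72930 km².
True area of drainage basin: 158000 × cos(10°) = 158000 × 0.9848 = 155600 km².
Ratio = 72930 / 155600 ≈ 0.469.

0.469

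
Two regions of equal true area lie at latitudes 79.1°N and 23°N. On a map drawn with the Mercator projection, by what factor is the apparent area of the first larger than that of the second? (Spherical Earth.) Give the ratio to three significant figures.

Mercator is conformal with k = sec φ, so areal scale = k² = sec²φ.
At 79.1°: sec²(79.1°) = 1/0.1891² = 27.97.
At 23°: sec²(23°) = 1/0.9205² = 1.180.
Ratio = 27.97/1.180 = cos²(23°)/cos²(79.1°) ≈ 23.7.

23.7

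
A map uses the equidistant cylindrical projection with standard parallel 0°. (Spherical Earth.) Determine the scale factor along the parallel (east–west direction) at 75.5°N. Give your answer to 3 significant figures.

3.99

For the equirectangular projection with φ₀ = 0 (plate carrée), h = 1 along meridians and k = sec φ along parallels.
k = 1/cos 75.5° = 1/0.2504 = 3.994.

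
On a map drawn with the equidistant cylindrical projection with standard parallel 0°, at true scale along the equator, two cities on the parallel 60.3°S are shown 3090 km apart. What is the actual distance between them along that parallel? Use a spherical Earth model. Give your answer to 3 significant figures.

1530 km

Plate carrée maps x = Rλ, y = Rφ. The meridian scale is h = 1 and the parallel scale is k = 1/cos φ = sec φ.
Along the parallel at 60.3°, map distances are exaggerated by k = sec 60.3° = 2.018.
True distance = 3090 / 2.018 = 3090 × cos 60.3° ≈ 1530 km.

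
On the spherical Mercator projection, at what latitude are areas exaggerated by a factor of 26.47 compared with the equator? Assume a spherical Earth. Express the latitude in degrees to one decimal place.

Mercator areal scale is sec²φ.
sec²φ = 26.47  ⇒  cos²φ = 0.03778  ⇒  cos φ = 0.1944.
φ = arccos(0.1944) ≈ 78.8°.

78.8°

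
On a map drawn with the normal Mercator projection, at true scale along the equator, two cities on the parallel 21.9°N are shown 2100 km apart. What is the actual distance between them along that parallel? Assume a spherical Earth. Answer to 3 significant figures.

Mercator is conformal, so the point scale is isotropic: h = k = sec φ = 1/cos φ.
Along the parallel at 21.9°, map distances are exaggerated by k = sec 21.9° = 1.078.
True distance = 2100 / 1.078 = 2100 × cos 21.9° ≈ 1950 km.

1950 km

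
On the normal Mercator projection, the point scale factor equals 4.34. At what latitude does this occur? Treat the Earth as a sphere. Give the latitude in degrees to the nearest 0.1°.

Mercator scale is k = sec φ = 1/cos φ.
1/cos φ = 4.34  ⇒  cos φ = 0.2304  ⇒  φ = arccos(0.2304) ≈ 76.7°.

76.7°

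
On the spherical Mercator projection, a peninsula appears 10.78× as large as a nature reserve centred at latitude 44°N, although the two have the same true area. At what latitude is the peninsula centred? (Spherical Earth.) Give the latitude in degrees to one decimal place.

77.3°

On Mercator, (apparent₁)/(apparent₂) = sec²φ₁ / sec²φ₂ when true areas are equal.
cos²φ₂ / cos²φ₁ = 10.78  ⇒  cos φ₁ = cos 44° / √10.78 = 0.7193/3.283 = 0.2191.
φ₁ = arccos(0.2191) ≈ 77.3°.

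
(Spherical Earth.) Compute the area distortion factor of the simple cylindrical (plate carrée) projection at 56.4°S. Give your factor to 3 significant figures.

For the equirectangular projection with φ₀ = 0 (plate carrée), h = 1 along meridians and k = sec φ along parallels.
Areal scale = h·k = 1 × sec φ; at 56.4°, h = 1.000, k = 1.807, so h·k = 1.807.

1.81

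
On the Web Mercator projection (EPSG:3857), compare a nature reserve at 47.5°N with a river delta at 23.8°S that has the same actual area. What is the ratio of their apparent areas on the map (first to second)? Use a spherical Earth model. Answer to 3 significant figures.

On Mercator, area is exaggerated by sec²φ = 1/cos²φ.
At 47.5°: sec²(47.5°) = 1/0.6756² = 2.191.
At 23.8°: sec²(23.8°) = 1/0.9150² = 1.195.
Ratio = 2.191/1.195 = cos²(23.8°)/cos²(47.5°) ≈ 1.83.

1.83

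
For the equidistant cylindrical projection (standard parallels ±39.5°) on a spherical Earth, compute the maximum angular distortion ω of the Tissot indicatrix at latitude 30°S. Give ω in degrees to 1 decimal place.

6.6°

The equidistant cylindrical projection with φ₀ = 39.5° has h = 1 (meridians true) and k = cos φ₀ / cos φ along parallels.
At 30°: h = 1.000, k = 0.8910; principal scales a = 1.000, b = 0.8910.
sin(ω/2) = (a − b)/(a + b) = 0.1090/1.891 = 0.05764, so ω = 2 arcsin(0.05764) ≈ 6.6°.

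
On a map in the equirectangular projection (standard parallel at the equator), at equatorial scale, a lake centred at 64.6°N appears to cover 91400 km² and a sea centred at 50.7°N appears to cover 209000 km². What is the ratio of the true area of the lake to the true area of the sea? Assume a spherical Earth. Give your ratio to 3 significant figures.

0.296

Plate carrée has h = 1 and k = sec φ, giving areal scale sec φ; true area = (apparent area) · cos φ.
True area of lake: 91400 × cos(64.6°) = 91400 × 0.4289 = 39200 km².
True area of sea: 209000 × cos(50.7°) = 209000 × 0.6334 = 132400 km².
Ratio = 39200 / 132400 ≈ 0.296.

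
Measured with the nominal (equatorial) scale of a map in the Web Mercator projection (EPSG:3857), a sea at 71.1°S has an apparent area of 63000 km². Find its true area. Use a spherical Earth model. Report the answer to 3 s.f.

Mercator is conformal, so the point scale is isotropic: h = k = sec φ = 1/cos φ.
Areal scale = k² = sec²φ = 1/cos²(71.1°) = 1/0.3239² = 9.531.
True area = apparent / (areal scale) = 63000 / 9.531 ≈ 6610 km².

6610 km²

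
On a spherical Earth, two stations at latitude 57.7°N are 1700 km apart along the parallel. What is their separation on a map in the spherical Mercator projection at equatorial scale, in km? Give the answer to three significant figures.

Mercator is conformal, so the point scale is isotropic: h = k = sec φ = 1/cos φ.
Along the parallel, k = sec 57.7° = 1/0.5344 = 1.871.
Map distance = 1700 × 1.871 ≈ 3180 km.

3180 km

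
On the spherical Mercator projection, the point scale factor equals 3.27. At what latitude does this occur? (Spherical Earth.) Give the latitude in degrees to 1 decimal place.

Mercator scale is k = sec φ = 1/cos φ.
1/cos φ = 3.27  ⇒  cos φ = 0.3058  ⇒  φ = arccos(0.3058) ≈ 72.2°.

72.2°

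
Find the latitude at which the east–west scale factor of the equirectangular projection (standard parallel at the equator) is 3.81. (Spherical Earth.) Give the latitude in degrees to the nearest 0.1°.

74.8°

Plate carrée: h = 1, k = sec φ along parallels.
sec φ = 3.81  ⇒  cos φ = 0.2625  ⇒  φ ≈ 74.8°.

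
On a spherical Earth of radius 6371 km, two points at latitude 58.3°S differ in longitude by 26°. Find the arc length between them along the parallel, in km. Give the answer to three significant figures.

Arc length along a parallel = R cos φ · Δλ (with Δλ in radians).
= 6371 × cos 58.3° × (26° × π/180) = 6371 × 0.5255 × 0.4538 ≈ 1520 km.

1520 km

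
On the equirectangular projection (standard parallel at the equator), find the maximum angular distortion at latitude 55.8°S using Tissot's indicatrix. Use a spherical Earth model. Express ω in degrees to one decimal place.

For the equirectangular projection with φ₀ = 0 (plate carrée), h = 1 along meridians and k = sec φ along parallels.
At 55.8°: h = 1.000, k = 1.779; principal scales a = 1.779, b = 1.000.
sin(ω/2) = (a − b)/(a + b) = 0.7791/2.779 = 0.2803, so ω = 2 arcsin(0.2803) ≈ 32.6°.

32.6°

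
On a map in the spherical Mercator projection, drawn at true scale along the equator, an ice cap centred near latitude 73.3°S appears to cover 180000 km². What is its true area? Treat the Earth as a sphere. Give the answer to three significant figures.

14900 km²

For Mercator, h = k = sec φ (a conformal cylindrical projection has a single point scale, 1/cos φ).
Areal scale = k² = sec²φ = 1/cos²(73.3°) = 1/0.2874² = 12.11.
True area = apparent / (areal scale) = 180000 / 12.11 ≈ 14900 km².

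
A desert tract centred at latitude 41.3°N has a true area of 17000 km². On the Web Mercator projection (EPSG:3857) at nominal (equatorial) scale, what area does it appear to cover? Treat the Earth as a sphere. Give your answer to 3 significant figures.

30100 km²

The Mercator projection is conformal; its linear scale factor is the same in every direction and equals sec φ = 1/cos φ.
Areal scale = k² = sec²φ = 1/cos²(41.3°) = 1/0.7513² = 1.772.
Apparent area = 17000 × 1.772 ≈ 30100 km².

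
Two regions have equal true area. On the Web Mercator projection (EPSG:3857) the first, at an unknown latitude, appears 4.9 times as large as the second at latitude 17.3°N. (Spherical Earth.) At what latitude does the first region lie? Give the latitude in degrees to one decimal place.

For equal true areas on Mercator, apparent areas scale as sec²φ, so the ratio is cos²φ₂ / cos²φ₁.
cos²φ₂ / cos²φ₁ = 4.9  ⇒  cos φ₁ = cos 17.3° / √4.9 = 0.9548/2.214 = 0.4313.
φ₁ = arccos(0.4313) ≈ 64.4°.

64.4°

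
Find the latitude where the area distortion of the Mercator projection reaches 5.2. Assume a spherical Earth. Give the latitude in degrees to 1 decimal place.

Mercator areal scale is sec²φ.
sec²φ = 5.2  ⇒  cos²φ = 0.1923  ⇒  cos φ = 0.4385.
φ = arccos(0.4385) ≈ 64.0°.

64.0°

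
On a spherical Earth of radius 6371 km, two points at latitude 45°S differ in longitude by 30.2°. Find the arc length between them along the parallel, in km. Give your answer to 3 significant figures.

2370 km

Arc length along a parallel = R cos φ · Δλ (with Δλ in radians).
= 6371 × cos 45° × (30.2° × π/180) = 6371 × 0.7071 × 0.5271 ≈ 2370 km.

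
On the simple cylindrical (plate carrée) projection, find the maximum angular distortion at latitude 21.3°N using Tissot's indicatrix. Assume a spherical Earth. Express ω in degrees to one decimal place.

4.1°

In the plate carrée (x = Rλ, y = Rφ), meridians are true-scale (h = 1) and parallels are stretched by k = sec φ.
At 21.3°: h = 1.000, k = 1.073; principal scales a = 1.073, b = 1.000.
sin(ω/2) = (a − b)/(a + b) = 0.07332/2.073 = 0.03536, so ω = 2 arcsin(0.03536) ≈ 4.1°.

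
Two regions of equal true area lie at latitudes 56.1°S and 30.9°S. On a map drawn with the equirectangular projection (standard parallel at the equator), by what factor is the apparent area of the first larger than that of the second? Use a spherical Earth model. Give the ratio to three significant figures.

1.54

For the equirectangular projection with φ₀ = 0 (plate carrée), h = 1 along meridians and k = sec φ along parallels.
Areal scale at 56.1°: h·k = 1.000 × 1.793 = 1.793.
Areal scale at 30.9°: h·k = 1.000 × 1.165 = 1.165.
Ratio = 1.793/1.165 ≈ 1.54.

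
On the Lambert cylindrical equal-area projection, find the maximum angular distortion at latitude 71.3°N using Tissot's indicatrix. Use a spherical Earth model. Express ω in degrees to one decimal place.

The Lambert cylindrical equal-area projection is the cylindrical equal-area projection with its standard parallel at the equator (φ₀ = 0). Cylindrical equal-area (φ₀ = 0°): h = cos φ / cos 0° along meridians, k = cos 0° / cos φ along parallels; h·k = 1.
At 71.3°: h = 0.3206, k = 3.119; principal scales a = 3.119, b = 0.3206.
sin(ω/2) = (a − b)/(a + b) = 2.798/3.440 = 0.8136, so ω = 2 arcsin(0.8136) ≈ 108.9°.

108.9°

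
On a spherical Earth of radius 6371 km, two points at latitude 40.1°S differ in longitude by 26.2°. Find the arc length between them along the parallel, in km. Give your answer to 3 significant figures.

2230 km

Arc length along a parallel = R cos φ · Δλ (with Δλ in radians).
= 6371 × cos 40.1° × (26.2° × π/180) = 6371 × 0.7649 × 0.4573 ≈ 2230 km.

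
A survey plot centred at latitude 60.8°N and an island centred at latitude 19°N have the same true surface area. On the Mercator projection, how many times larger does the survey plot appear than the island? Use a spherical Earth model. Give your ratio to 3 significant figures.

Mercator is conformal with k = sec φ, so areal scale = k² = sec²φ.
At 60.8°: sec²(60.8°) = 1/0.4879² = 4.202.
At 19°: sec²(19°) = 1/0.9455² = 1.119.
Ratio = 4.202/1.119 = cos²(19°)/cos²(60.8°) ≈ 3.76.

3.76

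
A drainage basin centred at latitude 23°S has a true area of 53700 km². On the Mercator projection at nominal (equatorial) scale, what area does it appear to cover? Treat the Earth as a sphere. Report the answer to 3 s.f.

The Mercator projection is conformal; its linear scale factor is the same in every direction and equals sec φ = 1/cos φ.
Areal scale = k² = sec²φ = 1/cos²(23°) = 1/0.9205² = 1.180.
Apparent area = 53700 × 1.180 ≈ 63400 km².

63400 km²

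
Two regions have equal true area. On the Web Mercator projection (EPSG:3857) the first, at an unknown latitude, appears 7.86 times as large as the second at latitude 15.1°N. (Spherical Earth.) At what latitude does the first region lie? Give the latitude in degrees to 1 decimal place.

On Mercator, (apparent₁)/(apparent₂) = sec²φ₁ / sec²φ₂ when true areas are equal.
cos²φ₂ / cos²φ₁ = 7.86  ⇒  cos φ₁ = cos 15.1° / √7.86 = 0.9655/2.804 = 0.3444.
φ₁ = arccos(0.3444) ≈ 69.9°.

69.9°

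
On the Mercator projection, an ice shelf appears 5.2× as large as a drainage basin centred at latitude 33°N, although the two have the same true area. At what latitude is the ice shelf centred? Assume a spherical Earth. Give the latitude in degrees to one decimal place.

Mercator areal scale is sec²φ, so apparent-area ratio = sec²φ₁ / sec²φ₂ = cos²φ₂ / cos²φ₁.
cos²φ₂ / cos²φ₁ = 5.2  ⇒  cos φ₁ = cos 33° / √5.2 = 0.8387/2.280 = 0.3678.
φ₁ = arccos(0.3678) ≈ 68.4°.

68.4°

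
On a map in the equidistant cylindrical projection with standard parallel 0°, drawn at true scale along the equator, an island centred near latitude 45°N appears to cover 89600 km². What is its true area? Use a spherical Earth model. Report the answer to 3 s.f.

63400 km²

For the equirectangular projection with φ₀ = 0 (plate carrée), h = 1 along meridians and k = sec φ along parallels.
Areal scale = h·k = 1 × sec φ; at 45°, h = 1.000, k = 1.414, so h·k = 1.414.
True area = apparent / (areal scale) = 89600 / 1.414 ≈ 63400 km².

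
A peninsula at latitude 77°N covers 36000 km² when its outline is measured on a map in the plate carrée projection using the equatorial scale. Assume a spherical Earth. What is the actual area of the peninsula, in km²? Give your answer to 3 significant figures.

8100 km²

In the plate carrée (x = Rλ, y = Rφ), meridians are true-scale (h = 1) and parallels are stretched by k = sec φ.
Areal scale = h·k = 1 × sec φ; at 77°, h = 1.000, k = 4.445, so h·k = 4.445.
True area = apparent / (areal scale) = 36000 / 4.445 ≈ 8100 km².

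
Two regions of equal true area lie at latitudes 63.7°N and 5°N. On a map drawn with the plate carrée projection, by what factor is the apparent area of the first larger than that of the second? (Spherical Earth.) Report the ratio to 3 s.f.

2.25

In the plate carrée (x = Rλ, y = Rφ), meridians are true-scale (h = 1) and parallels are stretched by k = sec φ.
Areal scale at 63.7°: h·k = 1.000 × 2.257 = 2.257.
Areal scale at 5°: h·k = 1.000 × 1.004 = 1.004.
Ratio = 2.257/1.004 ≈ 2.25.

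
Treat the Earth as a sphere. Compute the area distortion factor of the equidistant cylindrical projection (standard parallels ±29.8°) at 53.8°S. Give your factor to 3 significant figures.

The equidistant cylindrical projection with φ₀ = 29.8° has h = 1 (meridians true) and k = cos φ₀ / cos φ along parallels.
Areal scale = h·k = 1 × cos φ₀ / cos φ; at 53.8°, h = 1.000, k = 1.469, so h·k = 1.469.

1.47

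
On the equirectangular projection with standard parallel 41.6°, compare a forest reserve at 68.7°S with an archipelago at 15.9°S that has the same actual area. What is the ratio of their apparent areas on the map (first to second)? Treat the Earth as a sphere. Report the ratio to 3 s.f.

In the equirectangular projection with standard parallel φ₀ = 41.6° (x = Rλ cos φ₀, y = Rφ), meridians are true-scale (h = 1) and the parallel scale is k = cos φ₀ / cos φ.
Areal scale at 68.7°: h·k = 1.000 × 2.059 = 2.059.
Areal scale at 15.9°: h·k = 1.000 × 0.7775 = 0.7775.
Ratio = 2.059/0.7775 ≈ 2.65.

2.65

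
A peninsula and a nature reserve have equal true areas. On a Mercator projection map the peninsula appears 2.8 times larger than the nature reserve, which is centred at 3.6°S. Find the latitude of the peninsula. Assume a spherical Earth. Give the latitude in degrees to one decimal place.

On Mercator, (apparent₁)/(apparent₂) = sec²φ₁ / sec²φ₂ when true areas are equal.
cos²φ₂ / cos²φ₁ = 2.8  ⇒  cos φ₁ = cos 3.6° / √2.8 = 0.9980/1.673 = 0.5964.
φ₁ = arccos(0.5964) ≈ 53.4°.

53.4°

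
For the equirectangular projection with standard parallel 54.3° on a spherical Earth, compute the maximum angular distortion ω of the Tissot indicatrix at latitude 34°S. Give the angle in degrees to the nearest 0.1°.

20.0°

The equidistant cylindrical projection with φ₀ = 54.3° has h = 1 (meridians true) and k = cos φ₀ / cos φ along parallels.
At 34°: h = 1.000, k = 0.7039; principal scales a = 1.000, b = 0.7039.
sin(ω/2) = (a − b)/(a + b) = 0.2961/1.704 = 0.1738, so ω = 2 arcsin(0.1738) ≈ 20.0°.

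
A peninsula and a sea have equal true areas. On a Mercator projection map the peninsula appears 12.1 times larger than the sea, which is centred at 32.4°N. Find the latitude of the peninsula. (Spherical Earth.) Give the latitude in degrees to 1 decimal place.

For equal true areas on Mercator, apparent areas scale as sec²φ, so the ratio is cos²φ₂ / cos²φ₁.
cos²φ₂ / cos²φ₁ = 12.1  ⇒  cos φ₁ = cos 32.4° / √12.1 = 0.8443/3.479 = 0.2427.
φ₁ = arccos(0.2427) ≈ 76.0°.

76.0°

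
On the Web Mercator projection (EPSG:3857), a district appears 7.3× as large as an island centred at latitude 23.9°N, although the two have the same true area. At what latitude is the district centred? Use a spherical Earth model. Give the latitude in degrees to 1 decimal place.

70.2°

For equal true areas on Mercator, apparent areas scale as sec²φ, so the ratio is cos²φ₂ / cos²φ₁.
cos²φ₂ / cos²φ₁ = 7.3  ⇒  cos φ₁ = cos 23.9° / √7.3 = 0.9143/2.702 = 0.3384.
φ₁ = arccos(0.3384) ≈ 70.2°.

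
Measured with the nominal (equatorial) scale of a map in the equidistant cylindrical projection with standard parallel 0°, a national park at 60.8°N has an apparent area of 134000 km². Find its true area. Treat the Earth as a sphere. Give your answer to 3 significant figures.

Plate carrée maps x = Rλ, y = Rφ. The meridian scale is h = 1 and the parallel scale is k = 1/cos φ = sec φ.
Areal scale = h·k = 1 × sec φ; at 60.8°, h = 1.000, k = 2.050, so h·k = 2.050.
True area = apparent / (areal scale) = 134000 / 2.050 ≈ 65400 km².

65400 km²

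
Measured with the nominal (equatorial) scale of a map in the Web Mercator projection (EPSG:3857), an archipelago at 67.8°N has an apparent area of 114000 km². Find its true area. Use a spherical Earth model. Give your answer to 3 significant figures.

For Mercator, h = k = sec φ (a conformal cylindrical projection has a single point scale, 1/cos φ).
Areal scale = k² = sec²φ = 1/cos²(67.8°) = 1/0.3778² = 7.005.
True area = apparent / (areal scale) = 114000 / 7.005 ≈ 16300 km².

16300 km²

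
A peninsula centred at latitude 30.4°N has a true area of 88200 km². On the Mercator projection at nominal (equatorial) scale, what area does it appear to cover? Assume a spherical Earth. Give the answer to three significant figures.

The Mercator projection is conformal; its linear scale factor is the same in every direction and equals sec φ = 1/cos φ.
Areal scale = k² = sec²φ = 1/cos²(30.4°) = 1/0.8625² = 1.344.
Apparent area = 88200 × 1.344 ≈ 119000 km².

119000 km²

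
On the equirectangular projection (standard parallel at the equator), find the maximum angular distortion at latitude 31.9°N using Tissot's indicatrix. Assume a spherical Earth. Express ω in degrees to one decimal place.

In the plate carrée (x = Rλ, y = Rφ), meridians are true-scale (h = 1) and parallels are stretched by k = sec φ.
At 31.9°: h = 1.000, k = 1.178; principal scales a = 1.178, b = 1.000.
sin(ω/2) = (a − b)/(a + b) = 0.1779/2.178 = 0.08168, so ω = 2 arcsin(0.08168) ≈ 9.4°.

9.4°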